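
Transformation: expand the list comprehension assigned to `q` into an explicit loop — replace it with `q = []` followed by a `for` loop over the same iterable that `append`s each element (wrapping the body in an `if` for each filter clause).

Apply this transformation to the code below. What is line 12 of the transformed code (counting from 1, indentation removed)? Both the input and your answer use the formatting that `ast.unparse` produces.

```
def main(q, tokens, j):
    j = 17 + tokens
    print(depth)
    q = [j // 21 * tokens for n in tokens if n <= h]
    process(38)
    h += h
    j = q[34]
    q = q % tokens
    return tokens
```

Transformed code:
def main(q, tokens, j):
    j = 17 + tokens
    print(depth)
    q = []
    for n in tokens:
        if n <= h:
            q.append(j // 21 * tokens)
    process(38)
    h += h
    j = q[34]
    q = q % tokens
    return tokens

return tokens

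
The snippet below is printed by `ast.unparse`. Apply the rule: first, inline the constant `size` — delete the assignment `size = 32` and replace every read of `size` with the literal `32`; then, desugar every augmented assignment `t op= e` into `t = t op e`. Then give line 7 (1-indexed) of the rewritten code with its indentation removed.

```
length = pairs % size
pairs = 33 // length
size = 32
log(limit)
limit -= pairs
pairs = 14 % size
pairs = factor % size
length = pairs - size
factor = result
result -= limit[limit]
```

length = pairs - 32

Transformed code:
length = pairs % 32
pairs = 33 // length
log(limit)
limit = limit - pairs
pairs = 14 % 32
pairs = factor % 32
length = pairs - 32
factor = result
result = result - limit[limit]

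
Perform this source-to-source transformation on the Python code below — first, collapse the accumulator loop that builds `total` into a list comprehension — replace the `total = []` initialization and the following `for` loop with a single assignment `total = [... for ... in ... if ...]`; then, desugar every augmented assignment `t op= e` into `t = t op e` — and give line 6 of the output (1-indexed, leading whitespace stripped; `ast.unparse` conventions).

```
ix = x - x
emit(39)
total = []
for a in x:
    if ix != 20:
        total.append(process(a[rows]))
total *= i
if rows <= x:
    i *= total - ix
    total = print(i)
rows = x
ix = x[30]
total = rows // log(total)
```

i = i * (total - ix)

Transformed code:
ix = x - x
emit(39)
total = [process(a[rows]) for a in x if ix != 20]
total = total * i
if rows <= x:
    i = i * (total - ix)
    total = print(i)
rows = x
ix = x[30]
total = rows // log(total)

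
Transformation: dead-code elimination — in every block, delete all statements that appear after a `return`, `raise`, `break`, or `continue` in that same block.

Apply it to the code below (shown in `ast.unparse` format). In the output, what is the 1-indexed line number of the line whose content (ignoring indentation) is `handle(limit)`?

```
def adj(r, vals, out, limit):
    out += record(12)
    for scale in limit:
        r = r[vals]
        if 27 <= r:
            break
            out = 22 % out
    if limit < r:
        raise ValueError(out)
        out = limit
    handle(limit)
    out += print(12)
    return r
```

Transformed code:
def adj(r, vals, out, limit):
    out += record(12)
    for scale in limit:
        r = r[vals]
        if 27 <= r:
            break
    if limit < r:
        raise ValueError(out)
    handle(limit)
    out += print(12)
    return r

9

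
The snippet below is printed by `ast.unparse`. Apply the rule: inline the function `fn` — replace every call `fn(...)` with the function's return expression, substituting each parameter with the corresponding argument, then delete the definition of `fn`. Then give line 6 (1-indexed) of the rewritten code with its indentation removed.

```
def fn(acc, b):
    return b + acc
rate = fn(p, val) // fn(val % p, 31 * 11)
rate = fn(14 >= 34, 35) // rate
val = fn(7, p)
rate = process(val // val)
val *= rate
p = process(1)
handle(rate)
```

p = process(1)

Transformed code:
rate = (val + p) // (31 * 11 + val % p)
rate = (35 + (14 >= 34)) // rate
val = p + 7
rate = process(val // val)
val *= rate
p = process(1)
handle(rate)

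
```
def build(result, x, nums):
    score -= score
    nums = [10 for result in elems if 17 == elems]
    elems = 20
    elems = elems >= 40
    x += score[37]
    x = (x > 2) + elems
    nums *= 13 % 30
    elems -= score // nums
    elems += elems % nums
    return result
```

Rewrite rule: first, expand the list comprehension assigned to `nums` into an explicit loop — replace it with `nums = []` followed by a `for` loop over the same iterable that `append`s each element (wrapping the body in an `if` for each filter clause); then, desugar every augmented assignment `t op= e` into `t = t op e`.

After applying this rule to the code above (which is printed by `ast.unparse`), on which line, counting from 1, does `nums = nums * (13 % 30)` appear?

11

Transformed code:
def build(result, x, nums):
    score = score - score
    nums = []
    for result in elems:
        if 17 == elems:
            nums.append(10)
    elems = 20
    elems = elems >= 40
    x = x + score[37]
    x = (x > 2) + elems
    nums = nums * (13 % 30)
    elems = elems - score // nums
    elems = elems + elems % nums
    return result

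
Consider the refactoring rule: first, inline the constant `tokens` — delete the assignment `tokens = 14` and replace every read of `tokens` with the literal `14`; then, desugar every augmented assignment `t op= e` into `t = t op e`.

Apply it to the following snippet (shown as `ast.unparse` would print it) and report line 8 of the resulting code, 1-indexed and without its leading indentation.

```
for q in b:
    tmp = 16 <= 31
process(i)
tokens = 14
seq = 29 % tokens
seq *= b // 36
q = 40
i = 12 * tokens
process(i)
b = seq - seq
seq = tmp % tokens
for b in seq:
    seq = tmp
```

process(i)

Transformed code:
for q in b:
    tmp = 16 <= 31
process(i)
seq = 29 % 14
seq = seq * (b // 36)
q = 40
i = 12 * 14
process(i)
b = seq - seq
seq = tmp % 14
for b in seq:
    seq = tmp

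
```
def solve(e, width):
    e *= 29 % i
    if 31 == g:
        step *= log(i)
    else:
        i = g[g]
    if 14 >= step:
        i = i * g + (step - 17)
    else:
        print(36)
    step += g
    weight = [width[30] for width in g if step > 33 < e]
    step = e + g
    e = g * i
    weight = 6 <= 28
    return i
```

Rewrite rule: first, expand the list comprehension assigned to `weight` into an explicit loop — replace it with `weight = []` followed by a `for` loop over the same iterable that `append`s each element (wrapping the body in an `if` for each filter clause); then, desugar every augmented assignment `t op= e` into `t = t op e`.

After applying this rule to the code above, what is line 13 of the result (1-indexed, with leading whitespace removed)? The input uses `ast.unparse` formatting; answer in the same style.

for width in g:

Transformed code:
def solve(e, width):
    e = e * (29 % i)
    if 31 == g:
        step = step * log(i)
    else:
        i = g[g]
    if 14 >= step:
        i = i * g + (step - 17)
    else:
        print(36)
    step = step + g
    weight = []
    for width in g:
        if step > 33 < e:
            weight.append(width[30])
    step = e + g
    e = g * i
    weight = 6 <= 28
    return i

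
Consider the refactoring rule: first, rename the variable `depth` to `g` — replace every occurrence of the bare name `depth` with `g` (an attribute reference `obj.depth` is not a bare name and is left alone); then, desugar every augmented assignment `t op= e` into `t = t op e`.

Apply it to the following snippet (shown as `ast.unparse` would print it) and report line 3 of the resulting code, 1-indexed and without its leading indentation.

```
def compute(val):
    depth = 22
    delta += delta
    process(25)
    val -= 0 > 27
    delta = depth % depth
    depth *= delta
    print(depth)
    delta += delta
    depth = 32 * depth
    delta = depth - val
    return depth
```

Transformed code:
def compute(val):
    g = 22
    delta = delta + delta
    process(25)
    val = val - (0 > 27)
    delta = g % g
    g = g * delta
    print(g)
    delta = delta + delta
    g = 32 * g
    delta = g - val
    return g

delta = delta + delta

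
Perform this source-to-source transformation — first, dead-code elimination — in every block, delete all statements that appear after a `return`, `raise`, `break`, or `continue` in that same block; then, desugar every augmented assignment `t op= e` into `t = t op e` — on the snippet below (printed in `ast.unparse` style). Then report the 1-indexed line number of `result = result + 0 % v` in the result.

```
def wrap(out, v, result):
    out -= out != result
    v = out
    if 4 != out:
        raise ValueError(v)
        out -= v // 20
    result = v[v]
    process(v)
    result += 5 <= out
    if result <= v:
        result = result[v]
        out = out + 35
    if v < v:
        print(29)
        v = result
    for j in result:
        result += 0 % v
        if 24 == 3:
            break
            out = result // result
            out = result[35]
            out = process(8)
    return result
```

Transformed code:
def wrap(out, v, result):
    out = out - (out != result)
    v = out
    if 4 != out:
        raise ValueError(v)
    result = v[v]
    process(v)
    result = result + (5 <= out)
    if result <= v:
        result = result[v]
        out = out + 35
    if v < v:
        print(29)
        v = result
    for j in result:
        result = result + 0 % v
        if 24 == 3:
            break
    return result

16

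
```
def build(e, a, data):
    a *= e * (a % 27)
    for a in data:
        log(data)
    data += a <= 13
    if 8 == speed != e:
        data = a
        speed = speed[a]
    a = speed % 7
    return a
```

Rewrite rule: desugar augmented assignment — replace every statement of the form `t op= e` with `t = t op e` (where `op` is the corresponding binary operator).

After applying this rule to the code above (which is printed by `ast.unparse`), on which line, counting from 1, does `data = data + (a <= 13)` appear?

5

Transformed code:
def build(e, a, data):
    a = a * (e * (a % 27))
    for a in data:
        log(data)
    data = data + (a <= 13)
    if 8 == speed != e:
        data = a
        speed = speed[a]
    a = speed % 7
    return a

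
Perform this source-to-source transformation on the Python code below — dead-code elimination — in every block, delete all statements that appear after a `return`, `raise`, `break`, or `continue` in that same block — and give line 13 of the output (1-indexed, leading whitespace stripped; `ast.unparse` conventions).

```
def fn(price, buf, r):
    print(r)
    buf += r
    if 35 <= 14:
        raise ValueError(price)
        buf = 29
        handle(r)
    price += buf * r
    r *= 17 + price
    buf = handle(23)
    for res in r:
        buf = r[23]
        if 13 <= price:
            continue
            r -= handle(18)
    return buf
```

return buf

Transformed code:
def fn(price, buf, r):
    print(r)
    buf += r
    if 35 <= 14:
        raise ValueError(price)
    price += buf * r
    r *= 17 + price
    buf = handle(23)
    for res in r:
        buf = r[23]
        if 13 <= price:
            continue
    return buf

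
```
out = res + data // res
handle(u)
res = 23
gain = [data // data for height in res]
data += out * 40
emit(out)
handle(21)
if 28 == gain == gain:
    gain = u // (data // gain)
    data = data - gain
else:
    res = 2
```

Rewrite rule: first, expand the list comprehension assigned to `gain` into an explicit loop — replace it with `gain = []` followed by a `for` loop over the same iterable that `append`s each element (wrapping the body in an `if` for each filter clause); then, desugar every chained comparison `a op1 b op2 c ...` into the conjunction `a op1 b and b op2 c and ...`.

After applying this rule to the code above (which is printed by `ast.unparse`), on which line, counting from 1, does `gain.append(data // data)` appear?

Transformed code:
out = res + data // res
handle(u)
res = 23
gain = []
for height in res:
    gain.append(data // data)
data += out * 40
emit(out)
handle(21)
if 28 == gain and gain == gain:
    gain = u // (data // gain)
    data = data - gain
else:
    res = 2

6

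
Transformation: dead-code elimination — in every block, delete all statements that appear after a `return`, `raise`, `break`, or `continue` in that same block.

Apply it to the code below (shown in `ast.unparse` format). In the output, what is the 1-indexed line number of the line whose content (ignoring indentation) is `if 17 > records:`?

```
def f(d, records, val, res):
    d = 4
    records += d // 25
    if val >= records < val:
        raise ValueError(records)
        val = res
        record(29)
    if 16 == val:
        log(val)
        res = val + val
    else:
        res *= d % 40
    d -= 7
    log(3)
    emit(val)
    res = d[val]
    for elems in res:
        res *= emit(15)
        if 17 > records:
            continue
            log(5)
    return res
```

17

Transformed code:
def f(d, records, val, res):
    d = 4
    records += d // 25
    if val >= records < val:
        raise ValueError(records)
    if 16 == val:
        log(val)
        res = val + val
    else:
        res *= d % 40
    d -= 7
    log(3)
    emit(val)
    res = d[val]
    for elems in res:
        res *= emit(15)
        if 17 > records:
            continue
    return res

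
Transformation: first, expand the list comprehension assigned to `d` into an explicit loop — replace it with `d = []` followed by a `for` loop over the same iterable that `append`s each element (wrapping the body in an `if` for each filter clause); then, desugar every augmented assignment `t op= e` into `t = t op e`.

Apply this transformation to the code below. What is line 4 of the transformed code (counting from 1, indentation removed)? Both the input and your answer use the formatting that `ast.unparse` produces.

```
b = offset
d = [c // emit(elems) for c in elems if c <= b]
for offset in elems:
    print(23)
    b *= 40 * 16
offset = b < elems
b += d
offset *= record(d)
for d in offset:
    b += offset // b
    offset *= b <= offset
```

Transformed code:
b = offset
d = []
for c in elems:
    if c <= b:
        d.append(c // emit(elems))
for offset in elems:
    print(23)
    b = b * (40 * 16)
offset = b < elems
b = b + d
offset = offset * record(d)
for d in offset:
    b = b + offset // b
    offset = offset * (b <= offset)

if c <= b:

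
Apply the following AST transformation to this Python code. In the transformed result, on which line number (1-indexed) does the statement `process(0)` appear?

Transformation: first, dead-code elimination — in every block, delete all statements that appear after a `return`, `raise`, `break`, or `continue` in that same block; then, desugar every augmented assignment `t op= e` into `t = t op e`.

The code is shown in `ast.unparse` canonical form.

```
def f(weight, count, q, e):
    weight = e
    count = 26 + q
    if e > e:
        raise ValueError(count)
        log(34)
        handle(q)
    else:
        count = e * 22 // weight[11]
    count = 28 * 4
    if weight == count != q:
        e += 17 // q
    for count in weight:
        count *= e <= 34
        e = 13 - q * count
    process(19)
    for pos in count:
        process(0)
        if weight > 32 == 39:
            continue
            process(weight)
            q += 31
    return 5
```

Transformed code:
def f(weight, count, q, e):
    weight = e
    count = 26 + q
    if e > e:
        raise ValueError(count)
    else:
        count = e * 22 // weight[11]
    count = 28 * 4
    if weight == count != q:
        e = e + 17 // q
    for count in weight:
        count = count * (e <= 34)
        e = 13 - q * count
    process(19)
    for pos in count:
        process(0)
        if weight > 32 == 39:
            continue
    return 5

16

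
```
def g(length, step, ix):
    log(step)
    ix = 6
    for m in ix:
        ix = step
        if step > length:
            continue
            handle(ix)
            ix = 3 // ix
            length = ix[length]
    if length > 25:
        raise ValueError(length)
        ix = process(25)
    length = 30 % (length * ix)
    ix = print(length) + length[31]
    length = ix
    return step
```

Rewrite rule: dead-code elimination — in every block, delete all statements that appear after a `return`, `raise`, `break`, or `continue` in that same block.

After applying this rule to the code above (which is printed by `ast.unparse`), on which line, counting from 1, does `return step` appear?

13

Transformed code:
def g(length, step, ix):
    log(step)
    ix = 6
    for m in ix:
        ix = step
        if step > length:
            continue
    if length > 25:
        raise ValueError(length)
    length = 30 % (length * ix)
    ix = print(length) + length[31]
    length = ix
    return step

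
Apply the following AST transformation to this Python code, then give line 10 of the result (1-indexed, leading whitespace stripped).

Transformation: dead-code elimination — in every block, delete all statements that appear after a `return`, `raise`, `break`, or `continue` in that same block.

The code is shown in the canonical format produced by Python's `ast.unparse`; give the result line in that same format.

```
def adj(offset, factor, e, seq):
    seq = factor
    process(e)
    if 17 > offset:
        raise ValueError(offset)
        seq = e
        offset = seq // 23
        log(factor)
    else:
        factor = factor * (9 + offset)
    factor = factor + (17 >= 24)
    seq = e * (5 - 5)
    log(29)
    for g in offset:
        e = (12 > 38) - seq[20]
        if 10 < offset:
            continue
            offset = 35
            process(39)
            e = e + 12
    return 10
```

Transformed code:
def adj(offset, factor, e, seq):
    seq = factor
    process(e)
    if 17 > offset:
        raise ValueError(offset)
    else:
        factor = factor * (9 + offset)
    factor = factor + (17 >= 24)
    seq = e * (5 - 5)
    log(29)
    for g in offset:
        e = (12 > 38) - seq[20]
        if 10 < offset:
            continue
    return 10

log(29)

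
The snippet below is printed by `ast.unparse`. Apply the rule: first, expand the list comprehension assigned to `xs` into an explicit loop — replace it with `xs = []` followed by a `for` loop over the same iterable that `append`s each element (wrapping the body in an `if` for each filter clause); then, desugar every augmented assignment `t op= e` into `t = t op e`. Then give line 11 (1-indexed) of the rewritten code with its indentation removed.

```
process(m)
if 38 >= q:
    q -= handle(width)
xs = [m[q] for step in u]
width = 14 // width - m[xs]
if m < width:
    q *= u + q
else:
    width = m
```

width = m

Transformed code:
process(m)
if 38 >= q:
    q = q - handle(width)
xs = []
for step in u:
    xs.append(m[q])
width = 14 // width - m[xs]
if m < width:
    q = q * (u + q)
else:
    width = m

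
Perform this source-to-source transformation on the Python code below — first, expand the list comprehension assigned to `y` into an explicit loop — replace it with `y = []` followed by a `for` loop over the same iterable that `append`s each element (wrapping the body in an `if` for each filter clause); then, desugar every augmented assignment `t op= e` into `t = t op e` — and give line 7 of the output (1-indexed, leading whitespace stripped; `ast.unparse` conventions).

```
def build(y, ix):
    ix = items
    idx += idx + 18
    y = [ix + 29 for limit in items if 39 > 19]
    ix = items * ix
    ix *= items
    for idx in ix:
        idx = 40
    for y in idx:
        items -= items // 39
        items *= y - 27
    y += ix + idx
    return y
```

Transformed code:
def build(y, ix):
    ix = items
    idx = idx + (idx + 18)
    y = []
    for limit in items:
        if 39 > 19:
            y.append(ix + 29)
    ix = items * ix
    ix = ix * items
    for idx in ix:
        idx = 40
    for y in idx:
        items = items - items // 39
        items = items * (y - 27)
    y = y + (ix + idx)
    return y

y.append(ix + 29)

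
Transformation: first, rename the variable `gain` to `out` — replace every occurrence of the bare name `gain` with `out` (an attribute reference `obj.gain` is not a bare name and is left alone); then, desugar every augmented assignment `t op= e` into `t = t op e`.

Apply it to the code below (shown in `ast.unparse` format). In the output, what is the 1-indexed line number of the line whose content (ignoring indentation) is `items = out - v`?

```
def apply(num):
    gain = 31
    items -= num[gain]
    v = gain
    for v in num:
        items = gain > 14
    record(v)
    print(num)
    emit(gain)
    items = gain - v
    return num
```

Transformed code:
def apply(num):
    out = 31
    items = items - num[out]
    v = out
    for v in num:
        items = out > 14
    record(v)
    print(num)
    emit(out)
    items = out - v
    return num

10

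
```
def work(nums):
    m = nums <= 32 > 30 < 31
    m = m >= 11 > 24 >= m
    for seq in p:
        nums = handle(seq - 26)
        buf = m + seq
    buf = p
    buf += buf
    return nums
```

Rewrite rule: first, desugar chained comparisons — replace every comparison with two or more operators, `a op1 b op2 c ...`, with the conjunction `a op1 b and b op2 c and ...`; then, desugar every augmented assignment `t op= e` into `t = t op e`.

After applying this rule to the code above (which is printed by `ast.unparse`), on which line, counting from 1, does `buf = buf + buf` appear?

8

Transformed code:
def work(nums):
    m = nums <= 32 and 32 > 30 and (30 < 31)
    m = m >= 11 and 11 > 24 and (24 >= m)
    for seq in p:
        nums = handle(seq - 26)
        buf = m + seq
    buf = p
    buf = buf + buf
    return nums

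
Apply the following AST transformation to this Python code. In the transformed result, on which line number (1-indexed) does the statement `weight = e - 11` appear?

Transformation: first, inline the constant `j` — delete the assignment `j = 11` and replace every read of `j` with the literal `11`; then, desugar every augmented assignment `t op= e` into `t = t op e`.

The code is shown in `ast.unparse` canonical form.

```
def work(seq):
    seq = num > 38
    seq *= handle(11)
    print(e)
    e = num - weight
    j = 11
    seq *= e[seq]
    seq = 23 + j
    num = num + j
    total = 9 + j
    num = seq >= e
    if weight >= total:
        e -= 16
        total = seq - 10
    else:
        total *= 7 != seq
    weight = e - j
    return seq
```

Transformed code:
def work(seq):
    seq = num > 38
    seq = seq * handle(11)
    print(e)
    e = num - weight
    seq = seq * e[seq]
    seq = 23 + 11
    num = num + 11
    total = 9 + 11
    num = seq >= e
    if weight >= total:
        e = e - 16
        total = seq - 10
    else:
        total = total * (7 != seq)
    weight = e - 11
    return seq

16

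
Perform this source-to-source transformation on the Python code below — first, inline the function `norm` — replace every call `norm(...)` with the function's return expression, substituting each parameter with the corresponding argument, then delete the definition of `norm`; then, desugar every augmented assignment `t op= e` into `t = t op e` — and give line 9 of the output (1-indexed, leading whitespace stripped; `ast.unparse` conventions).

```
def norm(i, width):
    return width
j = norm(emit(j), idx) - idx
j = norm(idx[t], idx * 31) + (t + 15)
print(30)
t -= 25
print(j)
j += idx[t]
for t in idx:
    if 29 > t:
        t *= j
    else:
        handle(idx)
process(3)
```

t = t * j

Transformed code:
j = idx - idx
j = idx * 31 + (t + 15)
print(30)
t = t - 25
print(j)
j = j + idx[t]
for t in idx:
    if 29 > t:
        t = t * j
    else:
        handle(idx)
process(3)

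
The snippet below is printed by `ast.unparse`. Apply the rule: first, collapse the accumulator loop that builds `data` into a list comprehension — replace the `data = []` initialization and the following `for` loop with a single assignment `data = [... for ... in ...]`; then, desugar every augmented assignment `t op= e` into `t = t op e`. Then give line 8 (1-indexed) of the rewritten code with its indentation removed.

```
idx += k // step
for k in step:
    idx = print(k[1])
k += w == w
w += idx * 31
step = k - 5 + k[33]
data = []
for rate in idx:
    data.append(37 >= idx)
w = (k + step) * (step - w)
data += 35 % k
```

Transformed code:
idx = idx + k // step
for k in step:
    idx = print(k[1])
k = k + (w == w)
w = w + idx * 31
step = k - 5 + k[33]
data = [37 >= idx for rate in idx]
w = (k + step) * (step - w)
data = data + 35 % k

w = (k + step) * (step - w)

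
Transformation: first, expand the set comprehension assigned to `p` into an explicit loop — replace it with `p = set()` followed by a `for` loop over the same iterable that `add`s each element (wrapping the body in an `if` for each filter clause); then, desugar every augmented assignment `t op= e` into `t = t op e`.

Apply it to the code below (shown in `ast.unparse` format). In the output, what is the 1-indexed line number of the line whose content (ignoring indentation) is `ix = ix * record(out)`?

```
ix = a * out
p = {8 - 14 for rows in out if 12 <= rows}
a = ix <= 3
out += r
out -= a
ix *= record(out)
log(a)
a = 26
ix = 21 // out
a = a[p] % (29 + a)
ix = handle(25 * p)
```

Transformed code:
ix = a * out
p = set()
for rows in out:
    if 12 <= rows:
        p.add(8 - 14)
a = ix <= 3
out = out + r
out = out - a
ix = ix * record(out)
log(a)
a = 26
ix = 21 // out
a = a[p] % (29 + a)
ix = handle(25 * p)

9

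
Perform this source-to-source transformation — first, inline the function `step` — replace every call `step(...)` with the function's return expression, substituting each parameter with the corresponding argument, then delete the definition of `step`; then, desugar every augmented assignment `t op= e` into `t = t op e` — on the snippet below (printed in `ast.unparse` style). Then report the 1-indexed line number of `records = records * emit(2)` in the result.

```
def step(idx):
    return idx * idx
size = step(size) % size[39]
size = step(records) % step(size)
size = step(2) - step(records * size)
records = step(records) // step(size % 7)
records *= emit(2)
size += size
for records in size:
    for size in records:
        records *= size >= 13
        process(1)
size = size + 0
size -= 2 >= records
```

5

Transformed code:
size = size * size % size[39]
size = records * records % (size * size)
size = 2 * 2 - records * size * (records * size)
records = records * records // (size % 7 * (size % 7))
records = records * emit(2)
size = size + size
for records in size:
    for size in records:
        records = records * (size >= 13)
        process(1)
size = size + 0
size = size - (2 >= records)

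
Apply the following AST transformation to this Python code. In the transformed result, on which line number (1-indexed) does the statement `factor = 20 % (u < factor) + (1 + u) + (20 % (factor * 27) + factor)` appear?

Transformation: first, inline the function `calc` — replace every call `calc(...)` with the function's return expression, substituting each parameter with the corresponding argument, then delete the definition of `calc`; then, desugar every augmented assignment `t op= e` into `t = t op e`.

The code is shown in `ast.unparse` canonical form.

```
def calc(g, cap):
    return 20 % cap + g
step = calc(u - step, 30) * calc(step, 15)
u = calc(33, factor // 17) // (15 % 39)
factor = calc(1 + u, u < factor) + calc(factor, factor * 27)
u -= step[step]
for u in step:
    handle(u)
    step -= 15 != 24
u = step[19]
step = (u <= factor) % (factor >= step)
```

Transformed code:
step = (20 % 30 + (u - step)) * (20 % 15 + step)
u = (20 % (factor // 17) + 33) // (15 % 39)
factor = 20 % (u < factor) + (1 + u) + (20 % (factor * 27) + factor)
u = u - step[step]
for u in step:
    handle(u)
    step = step - (15 != 24)
u = step[19]
step = (u <= factor) % (factor >= step)

3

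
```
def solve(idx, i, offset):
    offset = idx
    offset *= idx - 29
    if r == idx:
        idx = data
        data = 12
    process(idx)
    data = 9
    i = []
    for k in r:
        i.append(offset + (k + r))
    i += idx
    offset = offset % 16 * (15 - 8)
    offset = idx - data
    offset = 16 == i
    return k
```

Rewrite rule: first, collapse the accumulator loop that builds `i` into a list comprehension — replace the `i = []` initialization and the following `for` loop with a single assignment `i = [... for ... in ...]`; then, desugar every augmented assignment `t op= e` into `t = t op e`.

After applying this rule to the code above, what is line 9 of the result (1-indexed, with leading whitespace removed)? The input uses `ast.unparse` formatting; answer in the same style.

i = [offset + (k + r) for k in r]

Transformed code:
def solve(idx, i, offset):
    offset = idx
    offset = offset * (idx - 29)
    if r == idx:
        idx = data
        data = 12
    process(idx)
    data = 9
    i = [offset + (k + r) for k in r]
    i = i + idx
    offset = offset % 16 * (15 - 8)
    offset = idx - data
    offset = 16 == i
    return k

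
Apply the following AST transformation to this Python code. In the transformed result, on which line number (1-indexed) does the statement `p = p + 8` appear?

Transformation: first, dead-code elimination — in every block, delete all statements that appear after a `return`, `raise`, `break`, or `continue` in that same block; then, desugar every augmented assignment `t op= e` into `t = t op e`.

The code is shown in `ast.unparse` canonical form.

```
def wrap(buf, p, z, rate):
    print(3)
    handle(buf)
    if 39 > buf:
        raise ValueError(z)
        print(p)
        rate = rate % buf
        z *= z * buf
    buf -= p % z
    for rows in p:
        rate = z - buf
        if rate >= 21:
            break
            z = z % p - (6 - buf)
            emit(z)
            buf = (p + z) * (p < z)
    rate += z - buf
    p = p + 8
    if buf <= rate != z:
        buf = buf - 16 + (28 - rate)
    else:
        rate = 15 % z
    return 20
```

12

Transformed code:
def wrap(buf, p, z, rate):
    print(3)
    handle(buf)
    if 39 > buf:
        raise ValueError(z)
    buf = buf - p % z
    for rows in p:
        rate = z - buf
        if rate >= 21:
            break
    rate = rate + (z - buf)
    p = p + 8
    if buf <= rate != z:
        buf = buf - 16 + (28 - rate)
    else:
        rate = 15 % z
    return 20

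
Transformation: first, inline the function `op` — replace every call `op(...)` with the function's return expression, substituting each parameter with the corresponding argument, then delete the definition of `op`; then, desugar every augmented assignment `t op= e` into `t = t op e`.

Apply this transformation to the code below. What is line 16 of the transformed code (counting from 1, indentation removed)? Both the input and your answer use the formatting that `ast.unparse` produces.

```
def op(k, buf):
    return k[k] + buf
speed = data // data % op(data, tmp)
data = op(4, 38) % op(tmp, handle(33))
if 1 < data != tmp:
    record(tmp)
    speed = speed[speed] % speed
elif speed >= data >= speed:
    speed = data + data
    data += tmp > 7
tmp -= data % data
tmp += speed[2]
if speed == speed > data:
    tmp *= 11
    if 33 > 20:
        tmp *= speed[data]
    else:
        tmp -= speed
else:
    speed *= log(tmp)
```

tmp = tmp - speed

Transformed code:
speed = data // data % (data[data] + tmp)
data = (4[4] + 38) % (tmp[tmp] + handle(33))
if 1 < data != tmp:
    record(tmp)
    speed = speed[speed] % speed
elif speed >= data >= speed:
    speed = data + data
    data = data + (tmp > 7)
tmp = tmp - data % data
tmp = tmp + speed[2]
if speed == speed > data:
    tmp = tmp * 11
    if 33 > 20:
        tmp = tmp * speed[data]
    else:
        tmp = tmp - speed
else:
    speed = speed * log(tmp)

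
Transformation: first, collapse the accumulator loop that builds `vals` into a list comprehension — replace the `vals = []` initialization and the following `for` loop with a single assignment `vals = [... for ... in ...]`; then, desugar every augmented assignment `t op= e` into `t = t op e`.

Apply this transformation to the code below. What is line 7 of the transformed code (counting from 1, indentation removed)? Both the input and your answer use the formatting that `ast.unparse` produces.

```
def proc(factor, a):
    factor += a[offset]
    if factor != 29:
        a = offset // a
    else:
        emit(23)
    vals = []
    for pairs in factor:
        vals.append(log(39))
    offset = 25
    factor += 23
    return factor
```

Transformed code:
def proc(factor, a):
    factor = factor + a[offset]
    if factor != 29:
        a = offset // a
    else:
        emit(23)
    vals = [log(39) for pairs in factor]
    offset = 25
    factor = factor + 23
    return factor

vals = [log(39) for pairs in factor]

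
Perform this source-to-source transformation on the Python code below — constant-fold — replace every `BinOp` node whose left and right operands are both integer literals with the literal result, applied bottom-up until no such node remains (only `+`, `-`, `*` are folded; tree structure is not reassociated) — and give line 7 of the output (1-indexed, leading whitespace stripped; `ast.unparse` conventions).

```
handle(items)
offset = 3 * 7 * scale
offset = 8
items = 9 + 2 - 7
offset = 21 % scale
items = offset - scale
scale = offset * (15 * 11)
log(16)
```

scale = offset * 165

Transformed code:
handle(items)
offset = 21 * scale
offset = 8
items = 4
offset = 21 % scale
items = offset - scale
scale = offset * 165
log(16)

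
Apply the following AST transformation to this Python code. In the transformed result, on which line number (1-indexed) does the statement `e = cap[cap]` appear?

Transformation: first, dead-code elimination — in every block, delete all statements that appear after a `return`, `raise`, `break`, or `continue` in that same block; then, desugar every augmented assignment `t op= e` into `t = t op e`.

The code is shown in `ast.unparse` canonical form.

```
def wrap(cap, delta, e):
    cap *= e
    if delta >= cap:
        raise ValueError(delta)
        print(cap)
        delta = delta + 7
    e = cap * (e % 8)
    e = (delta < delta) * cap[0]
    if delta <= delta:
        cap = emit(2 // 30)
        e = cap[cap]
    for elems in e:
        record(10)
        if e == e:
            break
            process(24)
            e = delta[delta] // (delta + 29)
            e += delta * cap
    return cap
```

Transformed code:
def wrap(cap, delta, e):
    cap = cap * e
    if delta >= cap:
        raise ValueError(delta)
    e = cap * (e % 8)
    e = (delta < delta) * cap[0]
    if delta <= delta:
        cap = emit(2 // 30)
        e = cap[cap]
    for elems in e:
        record(10)
        if e == e:
            break
    return cap

9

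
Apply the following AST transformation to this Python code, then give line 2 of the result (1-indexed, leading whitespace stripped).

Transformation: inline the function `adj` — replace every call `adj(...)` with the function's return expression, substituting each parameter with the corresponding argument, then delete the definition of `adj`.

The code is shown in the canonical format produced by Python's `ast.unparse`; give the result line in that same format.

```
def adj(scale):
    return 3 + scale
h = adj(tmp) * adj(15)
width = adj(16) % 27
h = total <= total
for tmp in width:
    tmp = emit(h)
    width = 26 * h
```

width = (3 + 16) % 27

Transformed code:
h = (3 + tmp) * (3 + 15)
width = (3 + 16) % 27
h = total <= total
for tmp in width:
    tmp = emit(h)
    width = 26 * h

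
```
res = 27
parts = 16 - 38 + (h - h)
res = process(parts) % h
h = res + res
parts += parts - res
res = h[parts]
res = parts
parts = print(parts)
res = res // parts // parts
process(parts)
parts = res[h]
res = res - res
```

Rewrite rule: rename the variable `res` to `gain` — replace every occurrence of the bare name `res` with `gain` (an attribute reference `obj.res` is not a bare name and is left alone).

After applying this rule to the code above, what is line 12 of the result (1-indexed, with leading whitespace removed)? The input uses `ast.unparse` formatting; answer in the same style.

Transformed code:
gain = 27
parts = 16 - 38 + (h - h)
gain = process(parts) % h
h = gain + gain
parts += parts - gain
gain = h[parts]
gain = parts
parts = print(parts)
gain = gain // parts // parts
process(parts)
parts = gain[h]
gain = gain - gain

gain = gain - gain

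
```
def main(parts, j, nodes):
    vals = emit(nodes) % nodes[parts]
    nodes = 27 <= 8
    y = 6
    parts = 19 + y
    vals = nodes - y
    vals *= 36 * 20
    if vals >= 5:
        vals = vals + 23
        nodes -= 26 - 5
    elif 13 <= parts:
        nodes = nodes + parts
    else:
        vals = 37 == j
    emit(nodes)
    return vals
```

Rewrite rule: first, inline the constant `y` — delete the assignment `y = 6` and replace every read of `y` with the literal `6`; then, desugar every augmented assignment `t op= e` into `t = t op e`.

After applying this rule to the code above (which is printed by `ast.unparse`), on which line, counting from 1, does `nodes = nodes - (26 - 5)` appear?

9

Transformed code:
def main(parts, j, nodes):
    vals = emit(nodes) % nodes[parts]
    nodes = 27 <= 8
    parts = 19 + 6
    vals = nodes - 6
    vals = vals * (36 * 20)
    if vals >= 5:
        vals = vals + 23
        nodes = nodes - (26 - 5)
    elif 13 <= parts:
        nodes = nodes + parts
    else:
        vals = 37 == j
    emit(nodes)
    return vals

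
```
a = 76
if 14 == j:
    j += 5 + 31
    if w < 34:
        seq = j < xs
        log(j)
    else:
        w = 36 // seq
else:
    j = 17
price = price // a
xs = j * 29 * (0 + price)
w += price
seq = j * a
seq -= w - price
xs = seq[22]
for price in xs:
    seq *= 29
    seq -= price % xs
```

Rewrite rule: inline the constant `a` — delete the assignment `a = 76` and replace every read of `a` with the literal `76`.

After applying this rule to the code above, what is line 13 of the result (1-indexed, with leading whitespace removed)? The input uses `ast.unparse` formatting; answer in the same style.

seq = j * 76

Transformed code:
if 14 == j:
    j += 5 + 31
    if w < 34:
        seq = j < xs
        log(j)
    else:
        w = 36 // seq
else:
    j = 17
price = price // 76
xs = j * 29 * (0 + price)
w += price
seq = j * 76
seq -= w - price
xs = seq[22]
for price in xs:
    seq *= 29
    seq -= price % xs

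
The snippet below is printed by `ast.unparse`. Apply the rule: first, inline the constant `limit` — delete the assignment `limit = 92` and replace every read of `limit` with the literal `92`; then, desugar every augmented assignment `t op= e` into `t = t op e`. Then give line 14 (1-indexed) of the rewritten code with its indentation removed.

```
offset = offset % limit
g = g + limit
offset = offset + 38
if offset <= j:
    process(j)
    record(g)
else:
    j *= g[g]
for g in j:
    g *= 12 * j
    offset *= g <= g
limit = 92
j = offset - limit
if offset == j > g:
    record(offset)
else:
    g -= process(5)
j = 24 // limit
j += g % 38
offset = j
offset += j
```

Transformed code:
offset = offset % 92
g = g + 92
offset = offset + 38
if offset <= j:
    process(j)
    record(g)
else:
    j = j * g[g]
for g in j:
    g = g * (12 * j)
    offset = offset * (g <= g)
j = offset - 92
if offset == j > g:
    record(offset)
else:
    g = g - process(5)
j = 24 // 92
j = j + g % 38
offset = j
offset = offset + j

record(offset)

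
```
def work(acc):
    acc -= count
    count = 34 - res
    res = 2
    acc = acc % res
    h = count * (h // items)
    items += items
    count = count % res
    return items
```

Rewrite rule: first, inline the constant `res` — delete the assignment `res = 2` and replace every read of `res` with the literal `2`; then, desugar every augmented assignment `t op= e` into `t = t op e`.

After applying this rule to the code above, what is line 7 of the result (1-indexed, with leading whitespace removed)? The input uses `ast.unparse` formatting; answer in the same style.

count = count % 2

Transformed code:
def work(acc):
    acc = acc - count
    count = 34 - 2
    acc = acc % 2
    h = count * (h // items)
    items = items + items
    count = count % 2
    return items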